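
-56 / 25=-2.24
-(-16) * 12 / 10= 96 / 5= 19.20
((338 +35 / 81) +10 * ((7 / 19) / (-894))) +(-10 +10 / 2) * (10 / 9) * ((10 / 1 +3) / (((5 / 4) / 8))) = -28387382 / 229311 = -123.79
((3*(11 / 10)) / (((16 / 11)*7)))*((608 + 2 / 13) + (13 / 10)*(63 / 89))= 2558056281 / 12958400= 197.41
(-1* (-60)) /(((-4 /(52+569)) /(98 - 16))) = -763830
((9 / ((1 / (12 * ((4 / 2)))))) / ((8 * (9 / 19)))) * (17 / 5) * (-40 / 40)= -969 / 5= -193.80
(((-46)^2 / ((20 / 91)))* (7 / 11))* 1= 6126.78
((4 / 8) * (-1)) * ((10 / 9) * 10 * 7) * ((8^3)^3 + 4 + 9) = -15658736450 / 3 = -5219578816.67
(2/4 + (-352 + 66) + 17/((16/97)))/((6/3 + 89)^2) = -417/18928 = -0.02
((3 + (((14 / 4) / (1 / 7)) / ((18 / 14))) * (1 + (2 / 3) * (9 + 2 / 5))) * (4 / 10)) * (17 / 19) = 649349 / 12825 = 50.63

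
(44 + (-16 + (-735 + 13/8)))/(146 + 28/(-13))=-6669/1360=-4.90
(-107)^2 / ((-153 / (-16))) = 183184 / 153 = 1197.28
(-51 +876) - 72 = 753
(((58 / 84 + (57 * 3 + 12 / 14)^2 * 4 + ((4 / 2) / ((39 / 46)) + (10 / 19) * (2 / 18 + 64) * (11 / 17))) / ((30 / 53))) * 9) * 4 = 23194069722431 / 3086265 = 7515255.40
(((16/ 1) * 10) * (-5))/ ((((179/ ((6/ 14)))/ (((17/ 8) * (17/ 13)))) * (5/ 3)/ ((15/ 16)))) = -195075/ 65156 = -2.99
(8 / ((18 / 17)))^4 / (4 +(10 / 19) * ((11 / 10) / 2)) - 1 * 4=808214516 / 1069443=755.73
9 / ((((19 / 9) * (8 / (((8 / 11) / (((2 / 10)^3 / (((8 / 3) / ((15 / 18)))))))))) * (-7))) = -32400 / 1463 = -22.15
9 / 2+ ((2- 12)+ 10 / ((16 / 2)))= -17 / 4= -4.25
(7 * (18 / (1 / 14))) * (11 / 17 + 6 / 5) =3258.21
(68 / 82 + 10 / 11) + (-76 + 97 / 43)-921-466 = -28294500 / 19393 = -1459.01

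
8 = 8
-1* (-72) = 72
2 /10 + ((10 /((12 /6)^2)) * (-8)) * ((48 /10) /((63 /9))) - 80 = -93.51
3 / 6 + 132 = 265 / 2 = 132.50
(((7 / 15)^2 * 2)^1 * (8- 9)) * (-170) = 3332 / 45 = 74.04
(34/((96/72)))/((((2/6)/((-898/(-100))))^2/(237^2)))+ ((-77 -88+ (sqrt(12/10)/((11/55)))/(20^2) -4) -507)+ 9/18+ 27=sqrt(30)/400+ 5197587252671/5000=1039517450.55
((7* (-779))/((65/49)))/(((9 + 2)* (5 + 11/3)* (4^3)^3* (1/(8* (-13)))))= 801591/46858240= 0.02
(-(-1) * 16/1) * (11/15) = 176/15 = 11.73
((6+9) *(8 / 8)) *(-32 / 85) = -96 / 17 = -5.65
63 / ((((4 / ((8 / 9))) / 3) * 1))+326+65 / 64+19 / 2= 24225 / 64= 378.52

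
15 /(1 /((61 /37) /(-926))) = -915 /34262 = -0.03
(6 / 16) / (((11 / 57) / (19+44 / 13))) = 49761 / 1144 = 43.50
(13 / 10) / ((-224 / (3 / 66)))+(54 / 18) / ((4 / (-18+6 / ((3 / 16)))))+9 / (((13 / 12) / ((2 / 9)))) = 7909271 / 640640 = 12.35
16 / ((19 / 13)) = 208 / 19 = 10.95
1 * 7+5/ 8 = 61/ 8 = 7.62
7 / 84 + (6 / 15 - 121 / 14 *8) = -28837 / 420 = -68.66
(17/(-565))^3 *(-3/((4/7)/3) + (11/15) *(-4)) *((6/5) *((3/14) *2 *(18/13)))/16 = 148701771/6565181350000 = 0.00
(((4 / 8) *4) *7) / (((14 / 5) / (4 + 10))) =70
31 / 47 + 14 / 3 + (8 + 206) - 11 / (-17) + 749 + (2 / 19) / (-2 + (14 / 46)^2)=44524584533 / 45952887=968.92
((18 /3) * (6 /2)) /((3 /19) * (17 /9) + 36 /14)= 7182 /1145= 6.27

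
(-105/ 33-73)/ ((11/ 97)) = -81286/ 121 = -671.79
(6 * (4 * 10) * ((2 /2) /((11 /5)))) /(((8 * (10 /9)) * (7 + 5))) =45 /44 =1.02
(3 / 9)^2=1 / 9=0.11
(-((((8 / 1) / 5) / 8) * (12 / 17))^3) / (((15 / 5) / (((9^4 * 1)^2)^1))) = -24794911296 / 614125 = -40374.37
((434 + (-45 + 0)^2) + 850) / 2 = 3309 / 2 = 1654.50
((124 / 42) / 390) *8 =248 / 4095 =0.06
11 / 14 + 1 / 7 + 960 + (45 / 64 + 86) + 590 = 733659 / 448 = 1637.63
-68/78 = -34/39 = -0.87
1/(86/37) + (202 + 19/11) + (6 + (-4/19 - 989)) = -14002699/17974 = -779.05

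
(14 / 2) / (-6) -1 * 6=-43 / 6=-7.17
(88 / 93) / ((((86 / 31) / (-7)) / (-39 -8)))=14476 / 129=112.22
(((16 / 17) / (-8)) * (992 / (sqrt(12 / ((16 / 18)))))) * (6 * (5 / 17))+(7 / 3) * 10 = 70 / 3 - 19840 * sqrt(6) / 867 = -32.72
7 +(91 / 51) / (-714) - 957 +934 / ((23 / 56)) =1324.08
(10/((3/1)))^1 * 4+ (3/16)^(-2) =376/9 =41.78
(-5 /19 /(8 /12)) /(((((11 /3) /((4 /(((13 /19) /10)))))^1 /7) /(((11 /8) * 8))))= -6300 /13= -484.62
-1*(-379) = 379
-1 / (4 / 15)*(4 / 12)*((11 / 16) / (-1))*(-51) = -2805 / 64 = -43.83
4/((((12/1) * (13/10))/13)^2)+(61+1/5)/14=2252/315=7.15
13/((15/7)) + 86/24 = 193/20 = 9.65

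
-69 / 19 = -3.63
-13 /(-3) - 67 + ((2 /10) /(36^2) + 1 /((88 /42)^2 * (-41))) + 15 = -383131831 /8036820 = -47.67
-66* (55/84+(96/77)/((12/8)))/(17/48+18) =-32952/6167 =-5.34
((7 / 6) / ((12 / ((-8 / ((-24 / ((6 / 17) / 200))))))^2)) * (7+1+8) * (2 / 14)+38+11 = 7646940001 / 156060000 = 49.00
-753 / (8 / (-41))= 30873 / 8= 3859.12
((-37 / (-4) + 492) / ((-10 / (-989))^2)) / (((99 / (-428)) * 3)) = -41968237747 / 5940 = -7065359.89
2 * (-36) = -72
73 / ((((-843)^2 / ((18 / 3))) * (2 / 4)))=0.00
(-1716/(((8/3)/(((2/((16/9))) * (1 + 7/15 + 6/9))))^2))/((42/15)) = -34749/70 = -496.41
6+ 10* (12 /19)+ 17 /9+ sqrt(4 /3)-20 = -991 /171+ 2* sqrt(3) /3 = -4.64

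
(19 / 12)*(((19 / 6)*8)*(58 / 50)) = 10469 / 225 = 46.53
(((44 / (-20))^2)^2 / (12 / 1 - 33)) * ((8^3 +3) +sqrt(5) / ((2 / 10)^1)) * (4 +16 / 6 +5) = -1508023 / 225 - 14641 * sqrt(5) / 225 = -6847.83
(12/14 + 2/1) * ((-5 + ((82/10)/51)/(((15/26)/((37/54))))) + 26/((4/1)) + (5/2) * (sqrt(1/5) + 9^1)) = 10 * sqrt(5)/7 + 1427612/20655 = 72.31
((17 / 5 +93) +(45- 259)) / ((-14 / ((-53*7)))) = -15582 / 5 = -3116.40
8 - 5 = 3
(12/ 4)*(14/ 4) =21/ 2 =10.50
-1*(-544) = 544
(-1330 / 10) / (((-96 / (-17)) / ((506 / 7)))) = -81719 / 48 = -1702.48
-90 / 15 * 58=-348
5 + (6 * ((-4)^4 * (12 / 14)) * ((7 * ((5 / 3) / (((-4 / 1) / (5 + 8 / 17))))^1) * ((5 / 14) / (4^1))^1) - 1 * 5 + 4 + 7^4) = 529.37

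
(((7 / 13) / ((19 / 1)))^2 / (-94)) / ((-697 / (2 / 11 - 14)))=-196 / 1157080639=-0.00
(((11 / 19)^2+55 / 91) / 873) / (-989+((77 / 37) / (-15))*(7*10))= -1142042 / 1059753122337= -0.00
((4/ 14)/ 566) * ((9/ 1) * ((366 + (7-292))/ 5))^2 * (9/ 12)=1594323/ 198100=8.05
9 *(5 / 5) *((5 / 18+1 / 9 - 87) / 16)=-1559 / 32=-48.72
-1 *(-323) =323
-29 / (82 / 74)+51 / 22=-21515 / 902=-23.85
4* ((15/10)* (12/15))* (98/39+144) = 45712/65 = 703.26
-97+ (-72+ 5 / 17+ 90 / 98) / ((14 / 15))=-1007852 / 5831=-172.84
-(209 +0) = -209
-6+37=31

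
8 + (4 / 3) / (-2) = 22 / 3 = 7.33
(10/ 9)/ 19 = 10/ 171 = 0.06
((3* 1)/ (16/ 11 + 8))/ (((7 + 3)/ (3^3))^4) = 17537553/ 1040000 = 16.86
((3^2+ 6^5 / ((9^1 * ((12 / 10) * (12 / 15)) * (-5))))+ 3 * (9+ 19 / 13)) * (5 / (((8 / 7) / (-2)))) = 63525 / 52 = 1221.63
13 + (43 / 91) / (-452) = 534673 / 41132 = 13.00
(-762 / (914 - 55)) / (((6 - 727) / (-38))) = -28956 / 619339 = -0.05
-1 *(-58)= 58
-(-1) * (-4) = -4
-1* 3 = -3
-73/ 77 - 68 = -5309/ 77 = -68.95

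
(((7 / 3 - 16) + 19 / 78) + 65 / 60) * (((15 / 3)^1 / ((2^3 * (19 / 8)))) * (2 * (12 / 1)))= -19250 / 247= -77.94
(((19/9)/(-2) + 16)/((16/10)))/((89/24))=1345/534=2.52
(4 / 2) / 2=1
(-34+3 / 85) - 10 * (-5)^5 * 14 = 37184613 / 85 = 437466.04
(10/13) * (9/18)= 5/13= 0.38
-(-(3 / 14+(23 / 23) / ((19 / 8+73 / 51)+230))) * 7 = 1.53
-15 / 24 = -5 / 8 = -0.62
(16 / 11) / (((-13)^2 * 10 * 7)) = 0.00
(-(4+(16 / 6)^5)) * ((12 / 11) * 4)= -539840 / 891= -605.88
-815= -815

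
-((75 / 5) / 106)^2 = -0.02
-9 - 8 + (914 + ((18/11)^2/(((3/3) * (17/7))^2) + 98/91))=408469463/454597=898.53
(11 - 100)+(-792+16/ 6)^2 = 5606623/ 9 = 622958.11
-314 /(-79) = 3.97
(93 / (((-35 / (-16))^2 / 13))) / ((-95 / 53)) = -16403712 / 116375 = -140.96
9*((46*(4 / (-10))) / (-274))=414 / 685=0.60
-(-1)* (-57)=-57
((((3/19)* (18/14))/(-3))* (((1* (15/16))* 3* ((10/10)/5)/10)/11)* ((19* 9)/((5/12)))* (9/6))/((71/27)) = -0.08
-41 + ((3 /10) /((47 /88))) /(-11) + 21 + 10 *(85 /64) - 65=-71.77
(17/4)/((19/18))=153/38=4.03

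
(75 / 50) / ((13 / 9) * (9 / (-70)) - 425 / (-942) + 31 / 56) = 197820 / 108013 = 1.83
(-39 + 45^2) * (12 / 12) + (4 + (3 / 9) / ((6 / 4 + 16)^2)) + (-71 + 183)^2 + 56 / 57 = 338301742 / 23275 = 14534.98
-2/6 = -1/3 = -0.33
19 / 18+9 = 181 / 18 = 10.06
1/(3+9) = 1/12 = 0.08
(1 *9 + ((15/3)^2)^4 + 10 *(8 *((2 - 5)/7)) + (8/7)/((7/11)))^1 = 19139474/49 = 390601.51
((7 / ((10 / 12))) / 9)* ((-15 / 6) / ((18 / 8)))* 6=-56 / 9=-6.22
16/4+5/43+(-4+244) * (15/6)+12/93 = 805459/1333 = 604.25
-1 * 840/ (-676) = 210/ 169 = 1.24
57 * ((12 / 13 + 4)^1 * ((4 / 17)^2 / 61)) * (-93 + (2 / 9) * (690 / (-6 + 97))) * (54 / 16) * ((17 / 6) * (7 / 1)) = -272822976 / 175253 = -1556.74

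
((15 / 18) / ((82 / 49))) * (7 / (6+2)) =1715 / 3936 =0.44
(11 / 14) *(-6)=-33 / 7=-4.71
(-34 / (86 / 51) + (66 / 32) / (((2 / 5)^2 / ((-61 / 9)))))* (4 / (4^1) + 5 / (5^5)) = -277877957 / 2580000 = -107.70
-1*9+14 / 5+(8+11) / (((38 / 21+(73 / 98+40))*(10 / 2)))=-76451 / 12511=-6.11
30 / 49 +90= 4440 / 49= 90.61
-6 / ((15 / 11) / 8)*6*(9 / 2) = -4752 / 5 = -950.40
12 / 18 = 2 / 3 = 0.67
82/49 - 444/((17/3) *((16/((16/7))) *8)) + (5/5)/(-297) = 134063/494802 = 0.27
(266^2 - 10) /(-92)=-35373 /46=-768.98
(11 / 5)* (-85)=-187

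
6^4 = 1296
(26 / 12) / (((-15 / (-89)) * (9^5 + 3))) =1157 / 5314680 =0.00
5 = 5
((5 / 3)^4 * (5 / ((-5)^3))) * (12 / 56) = -25 / 378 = -0.07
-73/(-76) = 73/76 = 0.96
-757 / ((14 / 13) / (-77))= 108251 / 2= 54125.50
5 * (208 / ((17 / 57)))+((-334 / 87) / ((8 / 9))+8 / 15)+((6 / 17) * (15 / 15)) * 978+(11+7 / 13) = 1476629033 / 384540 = 3839.99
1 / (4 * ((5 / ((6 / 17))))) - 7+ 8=1.02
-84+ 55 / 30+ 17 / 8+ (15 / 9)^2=-77.26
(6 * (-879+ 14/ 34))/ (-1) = 89616/ 17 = 5271.53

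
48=48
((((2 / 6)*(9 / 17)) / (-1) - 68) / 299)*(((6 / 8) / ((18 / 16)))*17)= -2318 / 897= -2.58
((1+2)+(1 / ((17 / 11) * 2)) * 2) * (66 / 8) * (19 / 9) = 63.52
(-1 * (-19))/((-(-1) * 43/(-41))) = -779/43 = -18.12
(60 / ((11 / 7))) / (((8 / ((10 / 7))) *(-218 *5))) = -15 / 2398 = -0.01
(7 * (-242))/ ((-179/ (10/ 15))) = 3388/ 537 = 6.31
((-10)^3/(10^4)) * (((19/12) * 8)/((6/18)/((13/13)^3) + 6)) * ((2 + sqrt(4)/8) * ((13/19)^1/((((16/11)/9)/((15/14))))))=-34749/17024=-2.04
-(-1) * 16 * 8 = 128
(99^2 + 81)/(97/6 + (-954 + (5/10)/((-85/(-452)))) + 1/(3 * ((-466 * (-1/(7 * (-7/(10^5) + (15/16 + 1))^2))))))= -2348556120000000000/222249107174344169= -10.57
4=4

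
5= 5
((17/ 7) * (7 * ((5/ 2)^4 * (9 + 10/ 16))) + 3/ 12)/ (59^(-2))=2848004517/ 128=22250035.29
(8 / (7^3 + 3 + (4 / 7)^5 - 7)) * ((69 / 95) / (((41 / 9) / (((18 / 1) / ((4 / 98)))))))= 36822254616 / 22196035315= 1.66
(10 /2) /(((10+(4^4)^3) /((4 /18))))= 5 /75497517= 0.00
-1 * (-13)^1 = 13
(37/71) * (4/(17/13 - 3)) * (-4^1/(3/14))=53872/2343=22.99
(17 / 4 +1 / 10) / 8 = 0.54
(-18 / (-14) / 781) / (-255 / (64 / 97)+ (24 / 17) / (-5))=-5440 / 1278069793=-0.00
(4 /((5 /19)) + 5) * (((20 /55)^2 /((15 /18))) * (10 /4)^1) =4848 /605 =8.01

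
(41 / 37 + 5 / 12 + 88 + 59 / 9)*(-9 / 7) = -127979 / 1036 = -123.53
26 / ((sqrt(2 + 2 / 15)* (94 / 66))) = 429* sqrt(30) / 188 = 12.50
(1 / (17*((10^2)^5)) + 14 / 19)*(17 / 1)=12.53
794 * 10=7940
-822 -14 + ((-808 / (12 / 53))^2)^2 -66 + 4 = 162189949024856.27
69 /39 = 23 /13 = 1.77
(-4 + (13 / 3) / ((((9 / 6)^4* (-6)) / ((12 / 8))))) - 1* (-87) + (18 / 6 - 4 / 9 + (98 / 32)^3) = 113531555 / 995328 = 114.06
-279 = -279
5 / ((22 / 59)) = 295 / 22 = 13.41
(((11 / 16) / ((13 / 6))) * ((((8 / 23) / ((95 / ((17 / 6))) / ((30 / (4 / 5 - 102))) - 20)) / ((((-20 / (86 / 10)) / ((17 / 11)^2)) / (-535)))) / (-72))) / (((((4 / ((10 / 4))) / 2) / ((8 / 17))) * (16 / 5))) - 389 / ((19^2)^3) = 1552792677984233 / 1344506399322797568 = 0.00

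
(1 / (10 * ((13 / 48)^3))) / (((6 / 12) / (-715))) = -1216512 / 169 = -7198.30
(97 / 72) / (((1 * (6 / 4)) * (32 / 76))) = 1843 / 864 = 2.13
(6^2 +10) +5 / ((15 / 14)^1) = 152 / 3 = 50.67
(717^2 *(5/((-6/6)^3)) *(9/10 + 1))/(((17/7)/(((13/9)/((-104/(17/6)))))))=79136.39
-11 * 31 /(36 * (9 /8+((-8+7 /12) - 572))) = 682 /41637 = 0.02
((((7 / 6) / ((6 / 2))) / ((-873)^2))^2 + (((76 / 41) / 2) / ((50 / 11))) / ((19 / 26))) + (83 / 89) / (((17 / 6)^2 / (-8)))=-3226632134196457642271 / 4961508044189175368100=-0.65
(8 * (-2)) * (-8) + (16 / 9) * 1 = 129.78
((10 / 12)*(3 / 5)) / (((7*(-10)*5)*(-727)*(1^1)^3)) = 1 / 508900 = 0.00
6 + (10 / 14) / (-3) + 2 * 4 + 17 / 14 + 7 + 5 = 1133 / 42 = 26.98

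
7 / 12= 0.58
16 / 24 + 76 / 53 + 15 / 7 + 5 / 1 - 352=-381488 / 1113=-342.76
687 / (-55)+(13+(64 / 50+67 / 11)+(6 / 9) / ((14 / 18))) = 1529 / 175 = 8.74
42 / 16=21 / 8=2.62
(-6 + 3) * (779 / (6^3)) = -779 / 72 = -10.82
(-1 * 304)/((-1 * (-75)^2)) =304/5625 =0.05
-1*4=-4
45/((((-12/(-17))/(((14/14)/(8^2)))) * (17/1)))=15/256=0.06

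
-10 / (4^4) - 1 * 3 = -389 / 128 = -3.04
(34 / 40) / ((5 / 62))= 527 / 50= 10.54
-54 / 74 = -27 / 37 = -0.73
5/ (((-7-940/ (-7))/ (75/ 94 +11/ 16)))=39095/ 670032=0.06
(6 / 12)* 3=3 / 2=1.50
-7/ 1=-7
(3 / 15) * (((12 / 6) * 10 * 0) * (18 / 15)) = 0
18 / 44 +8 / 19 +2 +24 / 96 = 2575 / 836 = 3.08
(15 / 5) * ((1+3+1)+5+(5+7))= 66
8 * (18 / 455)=144 / 455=0.32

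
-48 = -48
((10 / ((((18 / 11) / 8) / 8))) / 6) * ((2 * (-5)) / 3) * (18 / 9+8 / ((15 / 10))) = -1593.42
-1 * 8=-8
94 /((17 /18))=1692 /17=99.53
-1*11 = -11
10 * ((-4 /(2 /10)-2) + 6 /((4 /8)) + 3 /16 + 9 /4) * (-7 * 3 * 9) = 114345 /8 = 14293.12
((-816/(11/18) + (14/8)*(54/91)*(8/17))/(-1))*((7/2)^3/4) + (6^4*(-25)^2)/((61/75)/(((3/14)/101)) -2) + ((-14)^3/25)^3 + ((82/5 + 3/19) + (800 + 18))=-8506810039047859757/6518422625000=-1305041.19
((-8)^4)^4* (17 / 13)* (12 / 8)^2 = 10766417859182592 / 13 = 828185989167891.69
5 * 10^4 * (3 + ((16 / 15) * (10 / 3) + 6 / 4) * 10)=24100000 / 9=2677777.78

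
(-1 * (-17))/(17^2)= 1/17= 0.06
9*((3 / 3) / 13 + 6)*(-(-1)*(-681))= -484191 / 13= -37245.46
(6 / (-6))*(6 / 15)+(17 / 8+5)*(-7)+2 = -1931 / 40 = -48.28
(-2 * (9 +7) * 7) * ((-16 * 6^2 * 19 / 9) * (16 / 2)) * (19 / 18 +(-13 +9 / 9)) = -214638592 / 9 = -23848732.44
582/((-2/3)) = -873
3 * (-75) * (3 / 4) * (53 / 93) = -11925 / 124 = -96.17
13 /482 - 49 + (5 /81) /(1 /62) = -1762585 /39042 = -45.15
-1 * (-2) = 2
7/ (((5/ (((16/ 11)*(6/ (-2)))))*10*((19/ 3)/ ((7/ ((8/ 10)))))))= -882/ 1045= -0.84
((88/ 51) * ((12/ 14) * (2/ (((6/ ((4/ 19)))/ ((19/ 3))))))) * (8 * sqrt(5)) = 5632 * sqrt(5)/ 1071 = 11.76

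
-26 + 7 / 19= -487 / 19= -25.63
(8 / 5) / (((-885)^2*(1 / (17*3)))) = 136 / 1305375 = 0.00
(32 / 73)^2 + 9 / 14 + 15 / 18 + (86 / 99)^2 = 885851689 / 365606703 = 2.42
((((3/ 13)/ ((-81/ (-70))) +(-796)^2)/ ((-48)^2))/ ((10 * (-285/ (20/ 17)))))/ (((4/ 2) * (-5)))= 111199643/ 9795427200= 0.01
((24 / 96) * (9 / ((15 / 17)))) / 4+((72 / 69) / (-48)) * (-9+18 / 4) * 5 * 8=8373 / 1840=4.55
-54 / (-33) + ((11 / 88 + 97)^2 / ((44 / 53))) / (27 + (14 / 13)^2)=5429530125 / 13401344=405.15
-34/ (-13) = 34/ 13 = 2.62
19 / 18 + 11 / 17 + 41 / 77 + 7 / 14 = 32222 / 11781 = 2.74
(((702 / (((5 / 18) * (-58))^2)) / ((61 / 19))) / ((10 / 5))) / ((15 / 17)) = 3061071 / 6412625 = 0.48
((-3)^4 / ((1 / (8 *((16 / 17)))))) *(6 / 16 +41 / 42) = 98064 / 119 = 824.07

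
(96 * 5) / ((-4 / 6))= -720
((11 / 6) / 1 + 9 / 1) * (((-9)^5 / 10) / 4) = -15992.44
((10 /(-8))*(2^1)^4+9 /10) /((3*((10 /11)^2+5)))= -23111 /21150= -1.09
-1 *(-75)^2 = -5625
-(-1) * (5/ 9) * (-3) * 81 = -135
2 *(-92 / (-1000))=23 / 125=0.18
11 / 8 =1.38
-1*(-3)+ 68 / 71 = 3.96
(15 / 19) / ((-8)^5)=-15 / 622592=-0.00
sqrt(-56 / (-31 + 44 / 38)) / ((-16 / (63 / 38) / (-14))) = 1.99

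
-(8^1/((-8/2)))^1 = 2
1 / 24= 0.04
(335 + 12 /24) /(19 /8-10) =-44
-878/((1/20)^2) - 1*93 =-351293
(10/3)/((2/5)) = 25/3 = 8.33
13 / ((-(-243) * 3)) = 13 / 729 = 0.02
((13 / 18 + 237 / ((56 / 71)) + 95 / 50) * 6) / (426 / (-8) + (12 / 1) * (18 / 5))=-763823 / 4221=-180.96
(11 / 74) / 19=11 / 1406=0.01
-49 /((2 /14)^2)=-2401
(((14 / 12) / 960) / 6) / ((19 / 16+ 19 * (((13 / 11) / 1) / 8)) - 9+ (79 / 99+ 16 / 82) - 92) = -3157 / 1496505840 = -0.00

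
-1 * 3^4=-81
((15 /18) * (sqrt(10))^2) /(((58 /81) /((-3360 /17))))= -1134000 /493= -2300.20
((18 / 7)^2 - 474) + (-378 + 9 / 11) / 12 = -1075455 / 2156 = -498.82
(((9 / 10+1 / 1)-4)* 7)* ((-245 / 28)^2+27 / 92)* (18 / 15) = -12472803 / 9200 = -1355.74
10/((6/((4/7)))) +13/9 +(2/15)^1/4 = 1531/630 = 2.43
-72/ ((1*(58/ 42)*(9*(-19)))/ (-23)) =-3864/ 551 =-7.01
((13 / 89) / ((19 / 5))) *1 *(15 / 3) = 0.19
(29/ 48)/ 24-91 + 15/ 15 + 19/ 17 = -1740179/ 19584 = -88.86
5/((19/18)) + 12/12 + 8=261/19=13.74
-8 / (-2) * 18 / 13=72 / 13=5.54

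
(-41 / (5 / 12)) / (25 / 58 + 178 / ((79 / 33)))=-2254344 / 1713335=-1.32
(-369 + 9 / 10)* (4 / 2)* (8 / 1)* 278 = -8186544 / 5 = -1637308.80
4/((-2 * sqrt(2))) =-sqrt(2) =-1.41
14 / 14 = 1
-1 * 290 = -290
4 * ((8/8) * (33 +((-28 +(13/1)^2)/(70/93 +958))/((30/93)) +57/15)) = 6643771/44582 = 149.02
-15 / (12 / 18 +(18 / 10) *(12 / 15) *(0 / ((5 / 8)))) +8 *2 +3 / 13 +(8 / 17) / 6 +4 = -2905 / 1326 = -2.19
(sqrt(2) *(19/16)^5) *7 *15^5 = 13162013746875 *sqrt(2)/1048576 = 17751596.78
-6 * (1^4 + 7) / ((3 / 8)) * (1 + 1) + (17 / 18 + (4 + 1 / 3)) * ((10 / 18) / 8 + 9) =-269741 / 1296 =-208.13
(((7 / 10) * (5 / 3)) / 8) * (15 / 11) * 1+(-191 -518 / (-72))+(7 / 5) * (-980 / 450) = -7391561 / 39600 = -186.66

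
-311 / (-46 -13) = 5.27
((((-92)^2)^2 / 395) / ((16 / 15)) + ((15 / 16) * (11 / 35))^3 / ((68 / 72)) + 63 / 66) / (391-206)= 1764496363397997 / 1919837624320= 919.09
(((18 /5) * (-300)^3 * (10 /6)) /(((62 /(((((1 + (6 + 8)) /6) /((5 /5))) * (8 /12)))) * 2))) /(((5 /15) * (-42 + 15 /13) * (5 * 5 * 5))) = 2340000 /1829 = 1279.39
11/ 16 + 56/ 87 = 1853/ 1392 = 1.33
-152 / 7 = -21.71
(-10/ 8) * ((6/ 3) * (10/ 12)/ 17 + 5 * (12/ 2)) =-7675/ 204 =-37.62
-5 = -5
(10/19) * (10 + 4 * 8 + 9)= 510/19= 26.84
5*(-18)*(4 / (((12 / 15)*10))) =-45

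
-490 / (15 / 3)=-98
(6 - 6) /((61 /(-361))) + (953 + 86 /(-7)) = 6585 /7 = 940.71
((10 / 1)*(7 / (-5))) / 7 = -2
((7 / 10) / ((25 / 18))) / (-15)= -21 / 625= -0.03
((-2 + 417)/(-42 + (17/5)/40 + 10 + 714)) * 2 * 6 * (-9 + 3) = -5976000/136417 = -43.81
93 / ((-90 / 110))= -341 / 3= -113.67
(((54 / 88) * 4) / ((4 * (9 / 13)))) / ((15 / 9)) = 0.53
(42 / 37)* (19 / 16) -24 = -6705 / 296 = -22.65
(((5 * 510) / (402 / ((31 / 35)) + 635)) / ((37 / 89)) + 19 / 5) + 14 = 29266493 / 1248935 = 23.43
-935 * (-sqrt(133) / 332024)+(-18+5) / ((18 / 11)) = -7.91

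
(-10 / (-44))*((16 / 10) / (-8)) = -1 / 22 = -0.05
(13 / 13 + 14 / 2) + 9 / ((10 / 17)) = 233 / 10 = 23.30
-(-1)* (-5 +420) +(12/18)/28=17431/42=415.02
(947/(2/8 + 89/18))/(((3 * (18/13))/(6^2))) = 295464/187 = 1580.02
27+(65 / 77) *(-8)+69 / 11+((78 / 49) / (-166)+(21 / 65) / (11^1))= 26.54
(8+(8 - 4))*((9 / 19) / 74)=54 / 703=0.08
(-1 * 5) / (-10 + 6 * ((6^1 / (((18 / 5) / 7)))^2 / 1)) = -3 / 484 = -0.01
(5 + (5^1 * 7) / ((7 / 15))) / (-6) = -40 / 3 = -13.33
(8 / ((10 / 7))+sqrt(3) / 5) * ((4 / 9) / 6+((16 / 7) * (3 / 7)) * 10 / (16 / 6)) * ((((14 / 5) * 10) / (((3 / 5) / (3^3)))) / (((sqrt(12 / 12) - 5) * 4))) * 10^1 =-49580 / 3 - 12395 * sqrt(3) / 21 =-17548.99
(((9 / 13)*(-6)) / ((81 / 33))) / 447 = -22 / 5811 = -0.00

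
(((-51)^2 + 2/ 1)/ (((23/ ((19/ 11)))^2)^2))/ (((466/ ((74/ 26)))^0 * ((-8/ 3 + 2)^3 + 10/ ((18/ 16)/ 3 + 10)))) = 0.12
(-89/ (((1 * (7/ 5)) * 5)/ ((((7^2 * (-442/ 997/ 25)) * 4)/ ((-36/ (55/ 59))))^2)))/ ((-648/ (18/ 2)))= 0.00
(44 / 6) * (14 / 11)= 28 / 3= 9.33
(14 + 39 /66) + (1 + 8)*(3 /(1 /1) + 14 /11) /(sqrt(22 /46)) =321 /22 + 423*sqrt(253) /121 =70.20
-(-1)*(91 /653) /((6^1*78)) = 7 /23508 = 0.00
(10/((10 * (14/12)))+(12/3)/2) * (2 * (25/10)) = 100/7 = 14.29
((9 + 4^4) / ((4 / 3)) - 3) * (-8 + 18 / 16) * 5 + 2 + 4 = -215133 / 32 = -6722.91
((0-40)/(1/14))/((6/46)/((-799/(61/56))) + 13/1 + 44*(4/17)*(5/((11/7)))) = -576302720/47278433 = -12.19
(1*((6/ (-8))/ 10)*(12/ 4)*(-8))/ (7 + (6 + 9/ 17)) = 153/ 1150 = 0.13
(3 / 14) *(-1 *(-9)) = 27 / 14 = 1.93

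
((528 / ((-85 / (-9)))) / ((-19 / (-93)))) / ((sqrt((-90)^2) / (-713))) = -17505576 / 8075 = -2167.87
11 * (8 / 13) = 88 / 13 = 6.77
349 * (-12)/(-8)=1047/2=523.50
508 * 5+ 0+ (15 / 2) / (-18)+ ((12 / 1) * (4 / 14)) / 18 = 213341 / 84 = 2539.77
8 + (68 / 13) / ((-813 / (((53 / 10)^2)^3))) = -134.60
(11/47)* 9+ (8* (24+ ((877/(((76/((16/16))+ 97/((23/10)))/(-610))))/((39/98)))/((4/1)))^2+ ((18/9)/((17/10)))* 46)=142778410655502150905/2244475694799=63613257.65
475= 475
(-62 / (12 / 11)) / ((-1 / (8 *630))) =286440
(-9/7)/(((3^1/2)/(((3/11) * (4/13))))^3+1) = -4608/20473033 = -0.00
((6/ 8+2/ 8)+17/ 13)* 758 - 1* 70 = 21830/ 13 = 1679.23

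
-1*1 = -1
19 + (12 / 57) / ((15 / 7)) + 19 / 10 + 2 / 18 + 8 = 49777 / 1710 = 29.11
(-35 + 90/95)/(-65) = 647/1235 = 0.52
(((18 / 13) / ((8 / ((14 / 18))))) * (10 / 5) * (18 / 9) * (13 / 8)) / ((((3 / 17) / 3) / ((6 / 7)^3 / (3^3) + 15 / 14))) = 12767 / 784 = 16.28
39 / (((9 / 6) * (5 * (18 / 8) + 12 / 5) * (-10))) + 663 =13919 / 21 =662.81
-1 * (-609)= 609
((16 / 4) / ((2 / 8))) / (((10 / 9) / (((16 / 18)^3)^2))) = 7.10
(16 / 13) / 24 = 2 / 39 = 0.05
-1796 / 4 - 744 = -1193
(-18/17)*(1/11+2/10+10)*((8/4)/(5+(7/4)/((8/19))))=-652032/273955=-2.38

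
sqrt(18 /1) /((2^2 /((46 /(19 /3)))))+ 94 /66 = 47 /33+ 207 * sqrt(2) /38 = 9.13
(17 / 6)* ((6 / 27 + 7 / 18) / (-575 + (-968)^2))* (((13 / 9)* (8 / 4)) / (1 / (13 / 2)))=31603 / 910228428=0.00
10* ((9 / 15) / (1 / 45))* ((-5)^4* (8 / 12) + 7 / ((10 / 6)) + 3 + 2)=114984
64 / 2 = 32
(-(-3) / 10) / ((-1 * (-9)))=1 / 30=0.03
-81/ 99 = -9/ 11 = -0.82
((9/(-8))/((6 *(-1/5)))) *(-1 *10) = -75/8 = -9.38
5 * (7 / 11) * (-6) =-210 / 11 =-19.09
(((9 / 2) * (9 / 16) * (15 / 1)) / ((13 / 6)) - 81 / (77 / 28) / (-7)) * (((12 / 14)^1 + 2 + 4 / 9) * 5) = 193365 / 539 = 358.75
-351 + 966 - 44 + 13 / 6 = 3439 / 6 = 573.17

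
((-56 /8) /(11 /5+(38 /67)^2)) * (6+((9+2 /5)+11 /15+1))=-8075711 /169797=-47.56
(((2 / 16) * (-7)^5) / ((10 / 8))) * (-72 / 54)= 33614 / 15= 2240.93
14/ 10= 7/ 5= 1.40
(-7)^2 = 49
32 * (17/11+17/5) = 8704/55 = 158.25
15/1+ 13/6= 103/6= 17.17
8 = 8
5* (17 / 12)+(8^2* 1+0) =853 / 12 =71.08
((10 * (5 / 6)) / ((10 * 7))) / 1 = 5 / 42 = 0.12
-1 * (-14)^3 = 2744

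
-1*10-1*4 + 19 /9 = -107 /9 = -11.89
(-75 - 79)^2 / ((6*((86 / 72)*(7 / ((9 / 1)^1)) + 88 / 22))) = 1280664 / 1597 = 801.92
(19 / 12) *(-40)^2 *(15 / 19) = 2000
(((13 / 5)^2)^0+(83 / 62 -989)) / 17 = -61173 / 1054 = -58.04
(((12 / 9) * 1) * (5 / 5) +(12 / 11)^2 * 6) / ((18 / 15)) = 7690 / 1089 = 7.06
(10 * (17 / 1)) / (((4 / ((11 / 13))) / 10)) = 4675 / 13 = 359.62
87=87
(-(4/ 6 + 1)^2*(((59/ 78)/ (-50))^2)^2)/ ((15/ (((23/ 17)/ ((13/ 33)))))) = -3065692333/ 92028682980000000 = -0.00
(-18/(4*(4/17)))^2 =23409/64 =365.77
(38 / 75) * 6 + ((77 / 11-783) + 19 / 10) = -38553 / 50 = -771.06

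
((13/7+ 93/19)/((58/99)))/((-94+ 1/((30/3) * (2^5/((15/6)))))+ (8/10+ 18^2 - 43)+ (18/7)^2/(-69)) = 0.06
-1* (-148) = 148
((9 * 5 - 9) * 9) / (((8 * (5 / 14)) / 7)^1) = 3969 / 5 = 793.80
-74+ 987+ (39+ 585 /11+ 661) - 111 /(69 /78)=389798 /253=1540.70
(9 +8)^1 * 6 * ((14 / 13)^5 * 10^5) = 5485804800000 / 371293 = 14774867.29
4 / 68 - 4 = -67 / 17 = -3.94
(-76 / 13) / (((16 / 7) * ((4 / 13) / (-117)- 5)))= 2223 / 4348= 0.51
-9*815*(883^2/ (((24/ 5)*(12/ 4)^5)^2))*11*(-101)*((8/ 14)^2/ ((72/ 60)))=88247637548125/ 69441624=1270817.59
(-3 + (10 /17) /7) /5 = -347 /595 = -0.58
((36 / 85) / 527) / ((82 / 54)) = 972 / 1836595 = 0.00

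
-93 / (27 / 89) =-2759 / 9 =-306.56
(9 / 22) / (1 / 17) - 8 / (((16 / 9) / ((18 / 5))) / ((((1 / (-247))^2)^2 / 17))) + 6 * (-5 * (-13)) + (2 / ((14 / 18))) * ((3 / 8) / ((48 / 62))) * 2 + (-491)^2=94123791946206283673 / 389778111042320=241480.45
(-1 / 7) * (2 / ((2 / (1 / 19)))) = -1 / 133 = -0.01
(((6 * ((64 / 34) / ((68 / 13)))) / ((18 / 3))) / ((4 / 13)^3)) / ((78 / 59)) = 129623 / 13872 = 9.34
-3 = -3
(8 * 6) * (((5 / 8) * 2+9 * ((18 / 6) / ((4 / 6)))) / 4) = 501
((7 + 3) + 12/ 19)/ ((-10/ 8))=-808/ 95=-8.51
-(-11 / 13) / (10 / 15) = 33 / 26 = 1.27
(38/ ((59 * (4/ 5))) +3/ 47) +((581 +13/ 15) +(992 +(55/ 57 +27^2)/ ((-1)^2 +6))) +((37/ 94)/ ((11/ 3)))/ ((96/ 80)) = 19462749723/ 11591140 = 1679.11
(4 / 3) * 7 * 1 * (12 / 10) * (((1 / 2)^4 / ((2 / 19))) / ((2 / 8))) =133 / 5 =26.60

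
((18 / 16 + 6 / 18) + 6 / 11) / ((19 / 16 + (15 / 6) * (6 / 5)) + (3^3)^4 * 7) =1058 / 1964208147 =0.00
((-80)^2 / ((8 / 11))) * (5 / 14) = 3142.86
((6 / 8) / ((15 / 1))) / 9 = 1 / 180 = 0.01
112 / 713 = 0.16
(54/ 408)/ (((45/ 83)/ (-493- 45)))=-22327/ 170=-131.34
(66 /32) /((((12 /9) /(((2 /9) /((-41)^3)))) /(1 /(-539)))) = 1 /108068128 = 0.00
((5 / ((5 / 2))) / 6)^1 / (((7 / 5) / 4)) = 20 / 21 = 0.95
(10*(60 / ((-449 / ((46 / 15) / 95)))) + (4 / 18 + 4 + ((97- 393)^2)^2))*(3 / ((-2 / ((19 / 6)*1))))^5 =-38405524802069258945 / 2068992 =-18562432721861.30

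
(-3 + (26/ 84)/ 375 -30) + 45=189013/ 15750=12.00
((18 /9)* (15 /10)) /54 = 1 /18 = 0.06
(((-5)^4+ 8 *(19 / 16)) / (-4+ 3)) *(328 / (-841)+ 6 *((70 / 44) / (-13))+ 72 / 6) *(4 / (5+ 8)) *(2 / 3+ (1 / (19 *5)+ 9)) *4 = -82189.39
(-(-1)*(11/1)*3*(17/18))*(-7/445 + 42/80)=339031/21360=15.87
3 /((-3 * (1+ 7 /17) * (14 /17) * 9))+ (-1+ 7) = 17855 /3024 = 5.90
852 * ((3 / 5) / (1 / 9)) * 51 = 1173204 / 5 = 234640.80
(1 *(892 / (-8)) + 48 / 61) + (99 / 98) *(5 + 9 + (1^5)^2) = -285629 / 2989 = -95.56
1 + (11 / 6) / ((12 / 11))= 193 / 72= 2.68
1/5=0.20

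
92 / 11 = 8.36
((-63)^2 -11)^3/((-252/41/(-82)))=52115281433036/63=827226689413.27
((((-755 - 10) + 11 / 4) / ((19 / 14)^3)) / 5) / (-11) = 5.54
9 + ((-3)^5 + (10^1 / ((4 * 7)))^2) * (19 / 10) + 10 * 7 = -749617 / 1960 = -382.46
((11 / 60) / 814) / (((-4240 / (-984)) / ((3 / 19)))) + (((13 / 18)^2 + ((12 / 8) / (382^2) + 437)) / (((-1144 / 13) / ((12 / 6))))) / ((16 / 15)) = -48170602371320723 / 5167307993126400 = -9.32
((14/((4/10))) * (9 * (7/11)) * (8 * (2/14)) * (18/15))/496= 189/341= 0.55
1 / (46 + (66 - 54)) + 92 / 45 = 5381 / 2610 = 2.06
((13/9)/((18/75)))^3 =34328125/157464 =218.01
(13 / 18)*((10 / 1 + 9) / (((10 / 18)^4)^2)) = 1181393343 / 781250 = 1512.18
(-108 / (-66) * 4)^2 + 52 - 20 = 9056 / 121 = 74.84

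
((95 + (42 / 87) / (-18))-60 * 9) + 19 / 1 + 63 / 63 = -110932 / 261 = -425.03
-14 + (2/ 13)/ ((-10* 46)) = -41861/ 2990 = -14.00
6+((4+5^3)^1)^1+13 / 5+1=693 / 5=138.60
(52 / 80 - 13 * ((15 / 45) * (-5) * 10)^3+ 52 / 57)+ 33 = 617854609 / 10260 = 60219.75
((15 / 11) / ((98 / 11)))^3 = 3375 / 941192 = 0.00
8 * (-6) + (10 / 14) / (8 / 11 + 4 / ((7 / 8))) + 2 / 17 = -19481 / 408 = -47.75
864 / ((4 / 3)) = 648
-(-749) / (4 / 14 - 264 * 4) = -0.71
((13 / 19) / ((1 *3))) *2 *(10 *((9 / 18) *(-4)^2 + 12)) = 91.23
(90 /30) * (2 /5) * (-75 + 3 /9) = -448 /5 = -89.60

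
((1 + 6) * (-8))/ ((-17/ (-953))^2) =-50859704/ 289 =-175985.13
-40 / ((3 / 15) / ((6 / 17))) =-1200 / 17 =-70.59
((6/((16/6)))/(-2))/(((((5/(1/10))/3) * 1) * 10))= -27/4000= -0.01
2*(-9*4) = -72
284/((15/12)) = 1136/5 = 227.20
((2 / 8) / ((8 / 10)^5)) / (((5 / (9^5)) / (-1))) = -36905625 / 4096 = -9010.16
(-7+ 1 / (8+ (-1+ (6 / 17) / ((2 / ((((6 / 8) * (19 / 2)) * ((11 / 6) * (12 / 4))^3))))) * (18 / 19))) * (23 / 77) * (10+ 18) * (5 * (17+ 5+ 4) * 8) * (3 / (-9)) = 283955257664 / 14000613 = 20281.63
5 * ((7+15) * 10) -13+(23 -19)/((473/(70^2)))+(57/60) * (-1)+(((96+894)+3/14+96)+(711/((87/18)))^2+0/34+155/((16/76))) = 342351863394/13922755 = 24589.38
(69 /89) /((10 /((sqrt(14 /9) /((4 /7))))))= 161 * sqrt(14) /3560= 0.17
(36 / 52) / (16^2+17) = 3 / 1183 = 0.00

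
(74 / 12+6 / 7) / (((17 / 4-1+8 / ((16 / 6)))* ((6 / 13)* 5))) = 0.49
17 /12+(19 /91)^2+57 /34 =5298955 /1689324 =3.14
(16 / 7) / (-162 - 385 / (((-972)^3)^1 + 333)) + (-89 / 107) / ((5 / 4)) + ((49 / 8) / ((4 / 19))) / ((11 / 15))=1529443041851969389 / 39222758315947360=38.99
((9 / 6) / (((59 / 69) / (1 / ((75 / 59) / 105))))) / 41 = 1449 / 410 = 3.53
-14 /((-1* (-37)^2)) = 14 /1369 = 0.01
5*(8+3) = 55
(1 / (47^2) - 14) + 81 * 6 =1042649 / 2209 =472.00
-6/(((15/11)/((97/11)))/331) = -64214/5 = -12842.80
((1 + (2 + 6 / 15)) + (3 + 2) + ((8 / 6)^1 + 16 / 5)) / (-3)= -194 / 45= -4.31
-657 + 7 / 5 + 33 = -622.60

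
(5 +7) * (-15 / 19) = -180 / 19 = -9.47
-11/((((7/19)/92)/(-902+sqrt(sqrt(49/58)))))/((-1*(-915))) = -9614*58^(3/4)*sqrt(7)/185745+17343656/6405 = 2704.95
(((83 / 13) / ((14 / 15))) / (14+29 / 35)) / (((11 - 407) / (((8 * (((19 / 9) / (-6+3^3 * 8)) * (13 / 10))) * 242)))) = -17347 / 588546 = -0.03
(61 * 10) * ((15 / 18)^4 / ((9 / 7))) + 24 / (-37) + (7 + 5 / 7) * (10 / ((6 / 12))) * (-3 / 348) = 9935815441 / 43804152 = 226.82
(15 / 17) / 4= 15 / 68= 0.22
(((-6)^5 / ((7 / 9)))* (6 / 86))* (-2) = 419904 / 301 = 1395.03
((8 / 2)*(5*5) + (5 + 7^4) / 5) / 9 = 64.58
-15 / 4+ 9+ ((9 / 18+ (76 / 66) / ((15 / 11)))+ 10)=2987 / 180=16.59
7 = 7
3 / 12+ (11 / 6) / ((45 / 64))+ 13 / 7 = 17821 / 3780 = 4.71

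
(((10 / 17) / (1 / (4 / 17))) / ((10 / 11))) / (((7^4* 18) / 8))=176 / 6245001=0.00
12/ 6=2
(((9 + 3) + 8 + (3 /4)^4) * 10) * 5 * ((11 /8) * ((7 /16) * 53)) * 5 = 2653160125 /16384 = 161936.04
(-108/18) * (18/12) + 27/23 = -180/23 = -7.83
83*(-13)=-1079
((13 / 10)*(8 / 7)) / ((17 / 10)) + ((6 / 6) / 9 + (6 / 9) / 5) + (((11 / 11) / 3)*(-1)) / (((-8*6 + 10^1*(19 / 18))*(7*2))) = 576983 / 515610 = 1.12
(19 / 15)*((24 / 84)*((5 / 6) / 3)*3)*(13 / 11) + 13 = 9256 / 693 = 13.36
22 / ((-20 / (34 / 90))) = -187 / 450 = -0.42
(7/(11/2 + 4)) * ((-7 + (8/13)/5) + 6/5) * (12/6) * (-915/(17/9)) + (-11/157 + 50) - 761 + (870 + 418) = 4629.51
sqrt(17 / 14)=sqrt(238) / 14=1.10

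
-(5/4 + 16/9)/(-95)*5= 109/684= 0.16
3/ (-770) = -3/ 770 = -0.00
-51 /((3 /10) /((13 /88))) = -1105 /44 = -25.11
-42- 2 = -44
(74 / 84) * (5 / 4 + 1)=111 / 56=1.98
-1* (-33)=33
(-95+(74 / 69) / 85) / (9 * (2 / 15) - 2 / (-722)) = -201113461 / 2546583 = -78.97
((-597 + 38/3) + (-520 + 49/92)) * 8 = -609298/69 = -8830.41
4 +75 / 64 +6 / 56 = 5.28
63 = 63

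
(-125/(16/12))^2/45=3125/16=195.31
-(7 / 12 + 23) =-283 / 12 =-23.58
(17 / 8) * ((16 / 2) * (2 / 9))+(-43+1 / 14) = -4933 / 126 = -39.15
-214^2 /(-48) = 11449 /12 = 954.08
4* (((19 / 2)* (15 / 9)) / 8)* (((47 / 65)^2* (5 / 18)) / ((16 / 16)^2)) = 41971 / 36504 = 1.15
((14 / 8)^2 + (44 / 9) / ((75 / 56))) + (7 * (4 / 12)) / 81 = 655291 / 97200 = 6.74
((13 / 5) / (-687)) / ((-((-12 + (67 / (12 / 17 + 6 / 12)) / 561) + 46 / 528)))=-46904 / 146414585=-0.00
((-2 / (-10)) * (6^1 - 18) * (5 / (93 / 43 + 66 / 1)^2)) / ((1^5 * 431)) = -7396 / 1234205997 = -0.00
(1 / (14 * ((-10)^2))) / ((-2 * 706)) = -0.00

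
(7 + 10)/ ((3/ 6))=34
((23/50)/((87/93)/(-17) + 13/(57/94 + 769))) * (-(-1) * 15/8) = -876869503/38772080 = -22.62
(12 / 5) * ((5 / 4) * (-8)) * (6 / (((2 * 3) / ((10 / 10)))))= -24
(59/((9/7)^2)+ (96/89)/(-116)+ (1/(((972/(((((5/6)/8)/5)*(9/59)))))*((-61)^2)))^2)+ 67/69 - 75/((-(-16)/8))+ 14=1011338280946718450458595/76889881151035846668288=13.15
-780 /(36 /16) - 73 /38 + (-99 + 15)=-49315 /114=-432.59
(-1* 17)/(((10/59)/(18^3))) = -584949.60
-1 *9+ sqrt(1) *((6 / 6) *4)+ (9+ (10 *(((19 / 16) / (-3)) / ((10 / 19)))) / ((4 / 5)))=-1037 / 192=-5.40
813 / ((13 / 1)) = 813 / 13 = 62.54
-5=-5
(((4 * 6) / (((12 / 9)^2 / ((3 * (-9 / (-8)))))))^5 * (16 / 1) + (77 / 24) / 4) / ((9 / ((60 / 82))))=3088366982208215 / 12091392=255418646.77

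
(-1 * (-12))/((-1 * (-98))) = 0.12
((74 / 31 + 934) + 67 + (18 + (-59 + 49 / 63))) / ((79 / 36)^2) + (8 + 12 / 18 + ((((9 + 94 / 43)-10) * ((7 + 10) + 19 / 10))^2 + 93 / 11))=849513631322203 / 1180502000700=719.62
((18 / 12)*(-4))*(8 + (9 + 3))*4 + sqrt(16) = -476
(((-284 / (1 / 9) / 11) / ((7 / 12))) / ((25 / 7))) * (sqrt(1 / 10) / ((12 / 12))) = -15336 * sqrt(10) / 1375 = -35.27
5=5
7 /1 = 7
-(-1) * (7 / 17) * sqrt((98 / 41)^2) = 0.98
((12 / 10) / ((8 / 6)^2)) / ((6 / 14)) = 63 / 40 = 1.58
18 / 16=9 / 8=1.12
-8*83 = -664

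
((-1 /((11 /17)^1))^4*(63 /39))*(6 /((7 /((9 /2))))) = 6765201 /190333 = 35.54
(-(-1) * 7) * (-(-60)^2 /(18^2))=-700 /9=-77.78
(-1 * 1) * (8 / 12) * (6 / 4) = -1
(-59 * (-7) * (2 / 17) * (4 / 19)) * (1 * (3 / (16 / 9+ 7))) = 89208 / 25517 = 3.50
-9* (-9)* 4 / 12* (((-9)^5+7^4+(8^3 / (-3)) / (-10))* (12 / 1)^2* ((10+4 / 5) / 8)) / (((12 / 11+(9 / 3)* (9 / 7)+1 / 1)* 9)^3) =-581712522468 / 300224725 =-1937.59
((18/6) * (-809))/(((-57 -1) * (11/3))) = 7281/638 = 11.41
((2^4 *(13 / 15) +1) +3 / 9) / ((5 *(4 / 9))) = 171 / 25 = 6.84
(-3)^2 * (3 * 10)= 270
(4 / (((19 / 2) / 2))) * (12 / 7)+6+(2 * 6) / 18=3236 / 399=8.11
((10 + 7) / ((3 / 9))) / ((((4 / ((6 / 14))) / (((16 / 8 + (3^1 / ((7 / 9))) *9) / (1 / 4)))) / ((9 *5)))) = 36111.12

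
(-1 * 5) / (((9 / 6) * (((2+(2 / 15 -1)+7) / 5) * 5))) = -25 / 61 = -0.41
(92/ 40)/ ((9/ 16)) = 184/ 45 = 4.09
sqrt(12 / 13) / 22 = sqrt(39) / 143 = 0.04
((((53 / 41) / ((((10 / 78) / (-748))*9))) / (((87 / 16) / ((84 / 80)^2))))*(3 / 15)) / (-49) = 515372 / 743125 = 0.69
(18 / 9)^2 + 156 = 160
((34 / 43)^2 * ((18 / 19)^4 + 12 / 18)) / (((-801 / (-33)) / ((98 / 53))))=717256915760 / 10229624696637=0.07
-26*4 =-104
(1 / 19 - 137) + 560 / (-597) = -1564034 / 11343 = -137.89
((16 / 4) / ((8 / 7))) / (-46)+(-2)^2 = 361 / 92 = 3.92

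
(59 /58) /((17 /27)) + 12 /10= 13881 /4930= 2.82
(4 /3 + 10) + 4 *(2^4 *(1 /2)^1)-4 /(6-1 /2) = 42.61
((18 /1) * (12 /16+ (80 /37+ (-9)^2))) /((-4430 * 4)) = -111771 /1311280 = -0.09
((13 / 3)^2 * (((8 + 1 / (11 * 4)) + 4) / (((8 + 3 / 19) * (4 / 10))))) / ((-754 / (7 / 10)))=-914641 / 14240160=-0.06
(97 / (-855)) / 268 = -97 / 229140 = -0.00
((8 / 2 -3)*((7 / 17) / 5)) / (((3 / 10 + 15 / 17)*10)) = 7 / 1005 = 0.01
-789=-789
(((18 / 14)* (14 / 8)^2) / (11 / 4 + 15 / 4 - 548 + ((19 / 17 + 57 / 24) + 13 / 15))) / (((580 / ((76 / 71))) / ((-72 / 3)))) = 732564 / 2256184253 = 0.00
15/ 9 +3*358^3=412944413/ 3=137648137.67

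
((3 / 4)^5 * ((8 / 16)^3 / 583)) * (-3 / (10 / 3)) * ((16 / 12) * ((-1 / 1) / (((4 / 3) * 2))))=2187 / 95518720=0.00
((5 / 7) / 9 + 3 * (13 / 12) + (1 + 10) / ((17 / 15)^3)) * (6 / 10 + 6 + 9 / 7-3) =256072633 / 4814740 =53.19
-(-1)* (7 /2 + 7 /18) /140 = 0.03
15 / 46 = 0.33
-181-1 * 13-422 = -616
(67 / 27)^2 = 4489 / 729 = 6.16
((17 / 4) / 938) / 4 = 17 / 15008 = 0.00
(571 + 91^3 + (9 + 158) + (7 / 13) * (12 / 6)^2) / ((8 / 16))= 19612090 / 13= 1508622.31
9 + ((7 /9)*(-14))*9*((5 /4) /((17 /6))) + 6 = -480 /17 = -28.24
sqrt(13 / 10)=1.14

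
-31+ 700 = 669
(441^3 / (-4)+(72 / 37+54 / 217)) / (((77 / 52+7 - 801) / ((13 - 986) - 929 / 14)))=-14473410018413047 / 514707074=-28119702.93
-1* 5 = -5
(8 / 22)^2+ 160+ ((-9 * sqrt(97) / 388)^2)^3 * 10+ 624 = 177345681885325 / 226167670784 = 784.13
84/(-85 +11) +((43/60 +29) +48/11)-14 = 462641/24420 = 18.95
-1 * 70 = -70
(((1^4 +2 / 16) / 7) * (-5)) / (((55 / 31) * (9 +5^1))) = -279 / 8624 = -0.03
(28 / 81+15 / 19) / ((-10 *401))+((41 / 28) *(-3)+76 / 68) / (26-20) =-1604364407 / 2937581640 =-0.55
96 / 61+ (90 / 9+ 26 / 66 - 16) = -8117 / 2013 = -4.03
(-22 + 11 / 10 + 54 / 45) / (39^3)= -197 / 593190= -0.00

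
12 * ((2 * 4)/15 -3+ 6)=212/5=42.40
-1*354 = -354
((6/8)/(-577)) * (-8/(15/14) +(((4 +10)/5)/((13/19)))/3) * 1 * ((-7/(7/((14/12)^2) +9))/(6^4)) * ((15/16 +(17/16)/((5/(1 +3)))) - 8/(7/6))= 2364887/153985328640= 0.00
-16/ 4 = -4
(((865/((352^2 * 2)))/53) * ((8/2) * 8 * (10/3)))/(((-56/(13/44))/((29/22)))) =-1630525/33373046784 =-0.00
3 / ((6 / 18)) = 9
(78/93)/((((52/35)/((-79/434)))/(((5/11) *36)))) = -17775/10571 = -1.68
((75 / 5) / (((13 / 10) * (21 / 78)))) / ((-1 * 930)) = -10 / 217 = -0.05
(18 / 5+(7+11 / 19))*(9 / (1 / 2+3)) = 19116 / 665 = 28.75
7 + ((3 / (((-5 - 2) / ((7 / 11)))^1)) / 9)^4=8301448 / 1185921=7.00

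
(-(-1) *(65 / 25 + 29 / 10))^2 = 121 / 4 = 30.25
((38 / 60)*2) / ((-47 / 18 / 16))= -1824 / 235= -7.76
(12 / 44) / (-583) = -3 / 6413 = -0.00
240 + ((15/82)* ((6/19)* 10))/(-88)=8226015/34276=239.99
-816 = -816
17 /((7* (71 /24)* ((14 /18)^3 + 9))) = 37179 /428911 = 0.09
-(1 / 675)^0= -1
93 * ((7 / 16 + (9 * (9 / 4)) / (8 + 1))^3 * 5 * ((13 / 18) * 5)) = 801033025 / 24576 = 32594.12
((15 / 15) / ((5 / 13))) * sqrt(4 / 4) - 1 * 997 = -4972 / 5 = -994.40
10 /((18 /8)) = 4.44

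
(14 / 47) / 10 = 7 / 235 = 0.03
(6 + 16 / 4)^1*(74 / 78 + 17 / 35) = 3916 / 273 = 14.34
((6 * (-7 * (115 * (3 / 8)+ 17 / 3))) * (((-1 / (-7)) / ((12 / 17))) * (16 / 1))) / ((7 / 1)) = -19907 / 21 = -947.95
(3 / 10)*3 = 9 / 10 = 0.90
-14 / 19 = -0.74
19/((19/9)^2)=81/19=4.26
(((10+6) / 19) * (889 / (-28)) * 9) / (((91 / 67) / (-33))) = 10108692 / 1729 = 5846.55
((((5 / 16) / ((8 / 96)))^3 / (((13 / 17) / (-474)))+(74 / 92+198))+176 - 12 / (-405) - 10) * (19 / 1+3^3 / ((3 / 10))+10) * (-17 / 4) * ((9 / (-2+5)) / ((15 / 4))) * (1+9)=84460559767829 / 645840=130776290.98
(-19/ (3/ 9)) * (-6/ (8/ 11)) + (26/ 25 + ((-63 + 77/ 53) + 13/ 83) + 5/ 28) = 315688318/ 769825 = 410.08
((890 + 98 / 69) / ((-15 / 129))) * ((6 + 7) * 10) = -68765944 / 69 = -996607.88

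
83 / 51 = 1.63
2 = 2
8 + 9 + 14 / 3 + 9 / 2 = 157 / 6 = 26.17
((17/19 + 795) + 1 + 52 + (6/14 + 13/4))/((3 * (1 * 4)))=453569/6384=71.05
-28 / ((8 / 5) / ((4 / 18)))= -35 / 9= -3.89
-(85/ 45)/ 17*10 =-10/ 9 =-1.11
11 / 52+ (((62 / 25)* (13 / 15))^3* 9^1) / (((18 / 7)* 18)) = 52868905181 / 24679687500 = 2.14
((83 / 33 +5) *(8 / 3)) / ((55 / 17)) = 33728 / 5445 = 6.19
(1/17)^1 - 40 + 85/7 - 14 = -4974/119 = -41.80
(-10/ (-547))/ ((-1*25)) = -0.00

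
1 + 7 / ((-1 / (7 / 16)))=-33 / 16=-2.06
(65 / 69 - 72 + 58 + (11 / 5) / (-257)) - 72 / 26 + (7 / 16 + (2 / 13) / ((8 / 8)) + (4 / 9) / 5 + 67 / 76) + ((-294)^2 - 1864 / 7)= 633973573978393 / 7358485680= 86155.44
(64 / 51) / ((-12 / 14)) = -224 / 153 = -1.46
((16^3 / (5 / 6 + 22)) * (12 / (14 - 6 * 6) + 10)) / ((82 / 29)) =599.81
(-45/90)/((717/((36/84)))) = -1/3346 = -0.00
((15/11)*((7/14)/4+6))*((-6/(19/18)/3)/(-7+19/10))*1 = 3.10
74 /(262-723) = -74 /461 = -0.16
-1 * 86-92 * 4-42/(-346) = -453.88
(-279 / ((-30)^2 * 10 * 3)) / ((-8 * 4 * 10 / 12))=31 / 80000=0.00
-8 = -8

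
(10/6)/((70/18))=3/7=0.43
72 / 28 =18 / 7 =2.57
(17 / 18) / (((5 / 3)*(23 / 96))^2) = 78336 / 13225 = 5.92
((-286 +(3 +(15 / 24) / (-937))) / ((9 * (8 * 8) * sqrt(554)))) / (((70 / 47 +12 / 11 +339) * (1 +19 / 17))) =-18644747297 * sqrt(554) / 15207143649251328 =-0.00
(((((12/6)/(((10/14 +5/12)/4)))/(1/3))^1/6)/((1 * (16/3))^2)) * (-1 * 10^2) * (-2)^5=7560/19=397.89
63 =63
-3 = -3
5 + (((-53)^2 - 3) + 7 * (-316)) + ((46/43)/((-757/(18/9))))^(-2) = 1064637537/8464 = 125784.21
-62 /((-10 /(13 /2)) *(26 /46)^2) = 16399 /130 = 126.15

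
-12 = -12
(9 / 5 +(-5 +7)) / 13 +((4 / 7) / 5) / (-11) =1411 / 5005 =0.28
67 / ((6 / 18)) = 201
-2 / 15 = -0.13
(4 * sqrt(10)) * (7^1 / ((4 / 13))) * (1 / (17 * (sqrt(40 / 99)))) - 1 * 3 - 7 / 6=-25 / 6 +273 * sqrt(11) / 34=22.46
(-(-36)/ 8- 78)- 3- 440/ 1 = -516.50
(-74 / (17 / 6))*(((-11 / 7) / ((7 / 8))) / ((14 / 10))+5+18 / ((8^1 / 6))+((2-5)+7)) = -3231210 / 5831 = -554.14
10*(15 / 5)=30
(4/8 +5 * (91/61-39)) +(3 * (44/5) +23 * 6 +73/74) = -244371/11285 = -21.65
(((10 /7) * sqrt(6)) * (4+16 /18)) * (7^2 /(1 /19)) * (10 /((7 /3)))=83600 * sqrt(6) /3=68259.11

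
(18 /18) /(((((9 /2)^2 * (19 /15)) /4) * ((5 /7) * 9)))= 112 /4617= 0.02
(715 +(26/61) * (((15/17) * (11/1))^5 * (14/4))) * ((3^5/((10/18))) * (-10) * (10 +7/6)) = -546604672375823490/86611277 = -6311010428.54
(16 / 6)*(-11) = -88 / 3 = -29.33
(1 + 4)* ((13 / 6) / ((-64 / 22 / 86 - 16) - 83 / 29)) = -178321 / 311034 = -0.57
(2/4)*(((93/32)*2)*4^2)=93/2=46.50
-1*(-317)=317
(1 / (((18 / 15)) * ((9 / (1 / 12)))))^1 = 5 / 648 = 0.01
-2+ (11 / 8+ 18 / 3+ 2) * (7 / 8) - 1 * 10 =-243 / 64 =-3.80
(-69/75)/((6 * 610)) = -23/91500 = -0.00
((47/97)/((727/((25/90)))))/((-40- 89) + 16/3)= -235/156975294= -0.00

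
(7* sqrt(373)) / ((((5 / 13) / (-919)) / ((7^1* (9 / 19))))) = -5268627* sqrt(373) / 95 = -1071095.67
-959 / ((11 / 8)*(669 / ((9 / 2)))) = -11508 / 2453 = -4.69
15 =15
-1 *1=-1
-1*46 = -46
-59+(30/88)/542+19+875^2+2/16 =4564418519/5962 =765585.13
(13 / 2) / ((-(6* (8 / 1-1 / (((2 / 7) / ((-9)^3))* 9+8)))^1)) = -29471 / 214230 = -0.14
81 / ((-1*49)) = -81 / 49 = -1.65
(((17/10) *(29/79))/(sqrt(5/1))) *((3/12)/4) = 493 *sqrt(5)/63200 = 0.02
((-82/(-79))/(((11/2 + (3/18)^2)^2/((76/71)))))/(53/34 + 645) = 0.00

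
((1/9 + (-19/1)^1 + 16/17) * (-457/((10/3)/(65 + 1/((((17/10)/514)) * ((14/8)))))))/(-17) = -3550801799/103173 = -34416.00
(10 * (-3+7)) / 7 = 40 / 7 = 5.71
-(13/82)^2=-169/6724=-0.03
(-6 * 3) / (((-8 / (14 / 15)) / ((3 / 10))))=63 / 100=0.63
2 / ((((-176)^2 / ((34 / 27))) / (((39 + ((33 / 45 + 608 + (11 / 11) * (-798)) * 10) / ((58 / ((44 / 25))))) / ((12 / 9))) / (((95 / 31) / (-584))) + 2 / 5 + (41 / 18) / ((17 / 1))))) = 55535525171 / 259216848000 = 0.21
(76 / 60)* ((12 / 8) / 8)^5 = 1539 / 5242880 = 0.00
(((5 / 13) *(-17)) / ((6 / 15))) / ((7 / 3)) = -1275 / 182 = -7.01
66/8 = 8.25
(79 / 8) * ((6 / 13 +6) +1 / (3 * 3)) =60751 / 936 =64.90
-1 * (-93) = 93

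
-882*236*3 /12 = -52038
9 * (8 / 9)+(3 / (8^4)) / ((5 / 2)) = 81923 / 10240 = 8.00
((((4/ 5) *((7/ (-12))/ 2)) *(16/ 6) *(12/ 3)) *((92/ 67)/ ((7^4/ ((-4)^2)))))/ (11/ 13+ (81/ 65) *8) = -306176/ 145400787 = -0.00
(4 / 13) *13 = 4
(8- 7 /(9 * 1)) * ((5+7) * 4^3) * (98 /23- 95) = -34727680 /69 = -503299.71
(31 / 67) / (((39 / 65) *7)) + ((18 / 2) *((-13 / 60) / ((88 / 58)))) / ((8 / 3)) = -3682751 / 9905280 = -0.37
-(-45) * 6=270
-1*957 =-957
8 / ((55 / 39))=312 / 55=5.67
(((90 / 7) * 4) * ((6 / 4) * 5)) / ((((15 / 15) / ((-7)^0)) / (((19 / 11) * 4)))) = 205200 / 77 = 2664.94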